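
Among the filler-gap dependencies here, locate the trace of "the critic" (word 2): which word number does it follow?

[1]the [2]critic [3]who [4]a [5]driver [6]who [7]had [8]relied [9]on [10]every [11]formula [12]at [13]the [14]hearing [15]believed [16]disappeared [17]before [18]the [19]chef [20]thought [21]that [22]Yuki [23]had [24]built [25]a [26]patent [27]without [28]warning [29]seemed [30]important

15

The displaced element is "the critic" (word 2).
It is linked across 1 clause boundary (Ø).
It functions as the subject of "disappeared", so the gap sits immediately after word 15 ("believed").
Base order: A driver who had relied on every formula at the hearing believed that the critic disappeared before the chef thought that Yuki had built a patent without warning.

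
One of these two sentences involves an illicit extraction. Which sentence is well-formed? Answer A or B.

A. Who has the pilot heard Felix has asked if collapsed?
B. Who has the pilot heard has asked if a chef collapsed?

In A, the wh-phrase is extracted from inside a wh-island (introduced by "if"), which blocks movement.
In B, the extraction path crosses only that-complement boundaries, which are transparent.
So B is grammatical.

B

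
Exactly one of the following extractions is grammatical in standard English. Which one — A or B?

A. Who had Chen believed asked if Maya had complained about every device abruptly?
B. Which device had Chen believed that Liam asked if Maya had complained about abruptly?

A

In B, the wh-phrase is extracted from inside a wh-island (introduced by "if"), which blocks movement.
In A, the extraction path crosses only that-complement boundaries, which are transparent.
So A is grammatical.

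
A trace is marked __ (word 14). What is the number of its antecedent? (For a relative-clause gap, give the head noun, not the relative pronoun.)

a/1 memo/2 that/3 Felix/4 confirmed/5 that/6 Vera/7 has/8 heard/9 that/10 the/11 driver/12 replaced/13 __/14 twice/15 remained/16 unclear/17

2

The gap at 14 is the object of "replaced", inside a relative clause.
The relative pronoun is "that" (word 3); it is bound by the head noun immediately before it.
Its filler is the head noun "memo", at word 2.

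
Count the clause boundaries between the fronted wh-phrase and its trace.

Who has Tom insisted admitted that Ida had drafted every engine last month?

1

"who" is extracted from the subject of "admitted".
Boundaries crossed, outermost first: [Ø] — 1 in total.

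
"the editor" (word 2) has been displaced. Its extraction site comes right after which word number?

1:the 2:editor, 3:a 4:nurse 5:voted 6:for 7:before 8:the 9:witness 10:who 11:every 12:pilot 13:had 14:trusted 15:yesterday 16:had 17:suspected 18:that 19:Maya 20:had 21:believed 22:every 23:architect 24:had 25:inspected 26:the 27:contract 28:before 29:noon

The displaced element is "the editor" (word 2).
It functions as the object of the preposition "for" of "voted", so the gap sits immediately after word 6 ("for").
Base order: A nurse voted for the editor before the witness who every pilot had trusted yesterday had suspected that Maya had believed every architect had inspected the contract before noon.

6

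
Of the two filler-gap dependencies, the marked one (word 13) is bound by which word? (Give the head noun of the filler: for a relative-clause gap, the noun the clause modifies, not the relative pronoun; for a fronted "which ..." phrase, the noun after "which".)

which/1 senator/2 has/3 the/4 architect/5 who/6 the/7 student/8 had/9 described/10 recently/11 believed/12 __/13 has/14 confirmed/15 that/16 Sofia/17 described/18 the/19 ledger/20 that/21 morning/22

The marked gap is the subject of "confirmed".
Its filler is the fronted wh-phrase "which senator", at word 2.
(The other dependency links word 5 to a gap after word 10.)

2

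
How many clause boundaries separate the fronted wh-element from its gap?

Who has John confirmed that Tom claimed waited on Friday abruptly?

"who" is extracted from the subject of "waited".
Boundaries crossed, outermost first: [that], [Ø] — 2 in total.

2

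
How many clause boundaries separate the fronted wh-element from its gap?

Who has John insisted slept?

1

"who" is extracted from the subject of "slept".
Boundaries crossed, outermost first: [Ø] — 1 in total.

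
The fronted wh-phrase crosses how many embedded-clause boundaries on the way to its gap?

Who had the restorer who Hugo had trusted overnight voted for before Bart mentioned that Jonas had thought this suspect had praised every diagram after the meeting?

0

"who" originates inside the matrix clause — no clause boundary is crossed.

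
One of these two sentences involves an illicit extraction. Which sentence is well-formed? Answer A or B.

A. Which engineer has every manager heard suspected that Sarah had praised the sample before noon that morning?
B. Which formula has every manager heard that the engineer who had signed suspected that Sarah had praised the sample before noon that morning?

A

In B, the wh-phrase is extracted from inside a complex-NP island (relative clause) (introduced by "who"), which blocks movement.
In A, the extraction path crosses only that-complement boundaries, which are transparent.
So A is grammatical.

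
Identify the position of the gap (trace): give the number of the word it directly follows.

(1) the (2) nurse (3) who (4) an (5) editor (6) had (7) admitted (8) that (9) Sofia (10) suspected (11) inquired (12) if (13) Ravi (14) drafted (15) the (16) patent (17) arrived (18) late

The displaced element is "the nurse" (word 2).
It is linked across 2 clause boundaries (that → Ø).
It functions as the subject of "inquired", so the gap sits immediately after word 10 ("suspected").
Base order: An editor had admitted that Sofia suspected that the nurse inquired if Ravi drafted the patent.

10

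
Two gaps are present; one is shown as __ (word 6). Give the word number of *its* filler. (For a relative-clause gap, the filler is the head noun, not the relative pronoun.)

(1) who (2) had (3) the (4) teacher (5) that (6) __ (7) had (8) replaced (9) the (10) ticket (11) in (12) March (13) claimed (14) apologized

4

The marked gap is inside the relative clause, the subject of "replaced".
Its filler is the head noun "teacher" (via "that"), at word 4.
(The other dependency links word 1 to a gap after word 13.)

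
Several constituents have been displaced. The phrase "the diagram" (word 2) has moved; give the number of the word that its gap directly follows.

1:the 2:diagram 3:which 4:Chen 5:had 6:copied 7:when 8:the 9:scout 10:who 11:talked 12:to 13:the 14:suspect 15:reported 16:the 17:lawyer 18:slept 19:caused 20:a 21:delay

The displaced element is "the diagram" (word 2).
It functions as the direct object of "copied", so the gap sits immediately after word 6 ("copied").
Base order: Chen had copied the diagram when the scout who talked to the suspect reported the lawyer slept.

6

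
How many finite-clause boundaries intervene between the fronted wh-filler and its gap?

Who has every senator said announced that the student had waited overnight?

"who" is extracted from the subject of "announced".
Boundaries crossed, outermost first: [Ø] — 1 in total.

1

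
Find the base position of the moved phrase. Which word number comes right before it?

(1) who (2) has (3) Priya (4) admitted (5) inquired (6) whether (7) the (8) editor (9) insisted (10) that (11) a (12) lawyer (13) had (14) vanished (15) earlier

The displaced element is "who" (word 1).
It is linked across 1 clause boundary (Ø).
It functions as the subject of "inquired", so the gap sits immediately after word 4 ("admitted").
Base order: Priya has admitted who inquired whether the editor insisted that a lawyer had vanished earlier.

4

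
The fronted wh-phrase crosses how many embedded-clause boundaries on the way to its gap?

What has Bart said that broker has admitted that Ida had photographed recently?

2

"what" is extracted from the object of "photographed".
Boundaries crossed, outermost first: [Ø], [that] — 2 in total.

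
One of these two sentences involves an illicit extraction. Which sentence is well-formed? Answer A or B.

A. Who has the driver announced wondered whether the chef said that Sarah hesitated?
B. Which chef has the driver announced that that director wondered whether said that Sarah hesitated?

A

In B, the wh-phrase is extracted from inside a wh-island (introduced by "whether"), which blocks movement.
In A, the extraction path crosses only that-complement boundaries, which are transparent.
So A is grammatical.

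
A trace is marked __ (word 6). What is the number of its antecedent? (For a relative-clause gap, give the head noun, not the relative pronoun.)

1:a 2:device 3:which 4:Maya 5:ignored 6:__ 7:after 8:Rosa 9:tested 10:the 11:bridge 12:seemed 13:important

2

The gap at 6 is the object of "ignored", inside a relative clause.
The relative pronoun is "which" (word 3); it is bound by the head noun immediately before it.
Its filler is the head noun "device", at word 2.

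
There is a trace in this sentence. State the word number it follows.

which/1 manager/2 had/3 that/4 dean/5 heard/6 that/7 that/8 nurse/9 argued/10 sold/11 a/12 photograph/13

The displaced element is "which manager" (word 2).
It is linked across 2 clause boundaries (that → Ø).
It functions as the subject of "sold", so the gap sits immediately after word 10 ("argued").
Base order: That dean had heard that that nurse argued which manager sold a photograph.

10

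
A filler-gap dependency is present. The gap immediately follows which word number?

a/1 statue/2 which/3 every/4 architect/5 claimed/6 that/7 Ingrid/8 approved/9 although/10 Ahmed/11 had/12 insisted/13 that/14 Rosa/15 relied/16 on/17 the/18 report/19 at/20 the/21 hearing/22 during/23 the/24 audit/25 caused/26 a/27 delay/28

The displaced element is "a statue" (word 2).
It is linked across 1 clause boundary (that).
It functions as the direct object of "approved", so the gap sits immediately after word 9 ("approved").
Base order: Every architect claimed that Ingrid approved a statue although Ahmed had insisted that Rosa relied on the report at the hearing during the audit.

9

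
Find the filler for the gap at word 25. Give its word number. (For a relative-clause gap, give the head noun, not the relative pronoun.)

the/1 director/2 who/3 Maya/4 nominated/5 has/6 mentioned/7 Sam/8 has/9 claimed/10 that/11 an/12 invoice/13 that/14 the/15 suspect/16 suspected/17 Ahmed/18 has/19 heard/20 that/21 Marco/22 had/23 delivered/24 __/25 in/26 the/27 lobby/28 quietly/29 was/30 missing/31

The gap at 25 is the object of "delivered", inside a relative clause.
The relative pronoun is "that" (word 14); it is bound by the head noun immediately before it.
Its filler is the head noun "invoice", at word 13.

13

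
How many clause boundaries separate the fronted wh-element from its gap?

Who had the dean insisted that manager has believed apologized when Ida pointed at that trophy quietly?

"who" is extracted from the subject of "apologized".
Boundaries crossed, outermost first: [Ø], [Ø] — 2 in total.

2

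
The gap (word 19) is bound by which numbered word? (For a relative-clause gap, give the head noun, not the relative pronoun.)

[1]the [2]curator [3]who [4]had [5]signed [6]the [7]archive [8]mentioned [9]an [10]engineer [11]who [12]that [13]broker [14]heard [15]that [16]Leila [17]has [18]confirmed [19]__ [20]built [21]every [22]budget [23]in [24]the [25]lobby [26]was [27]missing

10

The gap at 19 is the subject of "built", inside a relative clause.
The relative pronoun is "who" (word 11); it is bound by the head noun immediately before it.
Its filler is the head noun "engineer", at word 10.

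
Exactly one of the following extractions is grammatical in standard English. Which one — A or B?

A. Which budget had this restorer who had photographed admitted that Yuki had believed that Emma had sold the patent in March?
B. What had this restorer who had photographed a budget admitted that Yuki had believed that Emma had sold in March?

In A, the wh-phrase is extracted from inside a complex-NP island (relative clause) (introduced by "who"), which blocks movement.
In B, the extraction path crosses only that-complement boundaries, which are transparent.
So B is grammatical.

B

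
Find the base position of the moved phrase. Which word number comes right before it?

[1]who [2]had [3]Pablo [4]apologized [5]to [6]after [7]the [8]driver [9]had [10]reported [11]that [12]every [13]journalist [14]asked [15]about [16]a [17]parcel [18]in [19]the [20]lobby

5

The displaced element is "who" (word 1).
It functions as the object of the preposition "to" of "apologized", so the gap sits immediately after word 5 ("to").
Base order: Pablo had apologized to who after the driver had reported that every journalist asked about a parcel in the lobby.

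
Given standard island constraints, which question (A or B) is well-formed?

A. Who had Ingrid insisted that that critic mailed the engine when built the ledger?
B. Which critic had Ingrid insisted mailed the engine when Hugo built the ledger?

B

In A, the wh-phrase is extracted from inside an adjunct island (introduced by "when"), which blocks movement.
In B, the extraction path crosses only that-complement boundaries, which are transparent.
So B is grammatical.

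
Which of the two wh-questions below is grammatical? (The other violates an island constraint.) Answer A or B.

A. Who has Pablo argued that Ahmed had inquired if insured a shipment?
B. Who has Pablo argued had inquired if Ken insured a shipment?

In A, the wh-phrase is extracted from inside a wh-island (introduced by "if"), which blocks movement.
In B, the extraction path crosses only that-complement boundaries, which are transparent.
So B is grammatical.

B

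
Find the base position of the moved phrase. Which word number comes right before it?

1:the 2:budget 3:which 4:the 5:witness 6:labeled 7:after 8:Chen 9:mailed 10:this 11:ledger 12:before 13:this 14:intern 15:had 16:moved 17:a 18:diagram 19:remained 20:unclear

6

The displaced element is "the budget" (word 2).
It functions as the direct object of "labeled", so the gap sits immediately after word 6 ("labeled").
Base order: The witness labeled the budget after Chen mailed this ledger before this intern had moved a diagram.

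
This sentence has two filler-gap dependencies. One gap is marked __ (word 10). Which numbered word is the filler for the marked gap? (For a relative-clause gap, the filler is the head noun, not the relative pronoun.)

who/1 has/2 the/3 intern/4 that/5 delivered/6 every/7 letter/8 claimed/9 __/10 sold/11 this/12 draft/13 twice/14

1

The marked gap is the subject of "sold".
Its filler is the fronted wh-phrase "who", at word 1.
(The other dependency links word 4 to a gap after word 5.)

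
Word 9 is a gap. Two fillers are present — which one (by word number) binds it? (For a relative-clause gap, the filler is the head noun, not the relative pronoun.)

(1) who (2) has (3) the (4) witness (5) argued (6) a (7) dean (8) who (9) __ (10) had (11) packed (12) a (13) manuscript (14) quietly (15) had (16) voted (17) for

7

The marked gap is inside the relative clause, the subject of "packed".
Its filler is the head noun "dean" (via "who"), at word 7.
(The other dependency links word 1 to a gap after word 17.)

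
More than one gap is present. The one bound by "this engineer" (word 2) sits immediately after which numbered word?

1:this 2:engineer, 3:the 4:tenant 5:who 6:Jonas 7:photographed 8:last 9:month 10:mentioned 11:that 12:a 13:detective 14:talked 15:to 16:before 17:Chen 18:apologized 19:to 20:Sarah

15

The displaced element is "this engineer" (word 2).
It is linked across 1 clause boundary (that).
It functions as the object of the preposition "to" of "talked", so the gap sits immediately after word 15 ("to").
Base order: The tenant who Jonas photographed last month mentioned that a detective talked to this engineer before Chen apologized to Sarah.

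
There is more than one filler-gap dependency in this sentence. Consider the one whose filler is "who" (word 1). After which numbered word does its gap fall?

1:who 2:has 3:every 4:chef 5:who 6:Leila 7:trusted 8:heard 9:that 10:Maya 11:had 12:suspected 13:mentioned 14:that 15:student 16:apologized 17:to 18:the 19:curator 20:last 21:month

12

The displaced element is "who" (word 1).
It is linked across 2 clause boundaries (that → Ø).
It functions as the subject of "mentioned", so the gap sits immediately after word 12 ("suspected").
Base order: Every chef who Leila trusted has heard that Maya had suspected that who mentioned that student apologized to the curator last month.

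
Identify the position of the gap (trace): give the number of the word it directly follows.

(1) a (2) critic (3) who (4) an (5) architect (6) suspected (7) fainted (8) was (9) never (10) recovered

6

The displaced element is "a critic" (word 2).
It is linked across 1 clause boundary (Ø).
It functions as the subject of "fainted", so the gap sits immediately after word 6 ("suspected").
Base order: An architect suspected that a critic fainted.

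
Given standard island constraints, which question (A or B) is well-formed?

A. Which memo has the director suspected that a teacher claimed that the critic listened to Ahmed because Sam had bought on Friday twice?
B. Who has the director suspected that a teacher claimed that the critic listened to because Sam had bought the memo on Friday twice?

B

In A, the wh-phrase is extracted from inside an adjunct island (introduced by "because"), which blocks movement.
In B, the extraction path crosses only that-complement boundaries, which are transparent.
So B is grammatical.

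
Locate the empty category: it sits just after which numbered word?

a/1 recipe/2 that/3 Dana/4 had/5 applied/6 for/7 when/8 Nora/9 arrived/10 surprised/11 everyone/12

7

The displaced element is "a recipe" (word 2).
It functions as the object of the preposition "for" of "applied", so the gap sits immediately after word 7 ("for").
Base order: Dana had applied for a recipe when Nora arrived.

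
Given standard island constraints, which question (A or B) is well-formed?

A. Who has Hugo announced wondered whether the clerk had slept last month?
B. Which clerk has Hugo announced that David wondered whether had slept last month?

A

In B, the wh-phrase is extracted from inside a wh-island (introduced by "whether"), which blocks movement.
In A, the extraction path crosses only that-complement boundaries, which are transparent.
So A is grammatical.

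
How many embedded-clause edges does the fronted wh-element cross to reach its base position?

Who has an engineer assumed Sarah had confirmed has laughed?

2

"who" is extracted from the subject of "laughed".
Boundaries crossed, outermost first: [Ø], [Ø] — 2 in total.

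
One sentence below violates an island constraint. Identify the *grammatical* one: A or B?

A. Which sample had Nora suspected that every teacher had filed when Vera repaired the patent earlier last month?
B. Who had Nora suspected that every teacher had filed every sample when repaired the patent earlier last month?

In B, the wh-phrase is extracted from inside an adjunct island (introduced by "when"), which blocks movement.
In A, the extraction path crosses only that-complement boundaries, which are transparent.
So A is grammatical.

A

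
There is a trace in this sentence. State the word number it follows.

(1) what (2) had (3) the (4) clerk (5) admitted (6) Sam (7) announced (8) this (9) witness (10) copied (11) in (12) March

The displaced element is "what" (word 1).
It is linked across 2 clause boundaries (Ø → Ø).
It functions as the direct object of "copied", so the gap sits immediately after word 10 ("copied").
Base order: The clerk had admitted Sam announced this witness copied what in March.

10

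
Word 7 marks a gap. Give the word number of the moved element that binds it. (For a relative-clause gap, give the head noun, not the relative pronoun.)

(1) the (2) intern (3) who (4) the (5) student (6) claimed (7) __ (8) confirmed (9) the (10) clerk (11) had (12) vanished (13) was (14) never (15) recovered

2

The gap at 7 is the subject of "confirmed", inside a relative clause.
The relative pronoun is "who" (word 3); it is bound by the head noun immediately before it.
Its filler is the head noun "intern", at word 2.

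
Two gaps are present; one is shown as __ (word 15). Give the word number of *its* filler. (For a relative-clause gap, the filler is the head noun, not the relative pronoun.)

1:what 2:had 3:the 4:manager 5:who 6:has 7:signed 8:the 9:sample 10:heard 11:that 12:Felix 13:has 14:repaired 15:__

The marked gap is the direct object of "repaired".
Its filler is the fronted wh-phrase "what", at word 1.
(The other dependency links word 4 to a gap after word 5.)

1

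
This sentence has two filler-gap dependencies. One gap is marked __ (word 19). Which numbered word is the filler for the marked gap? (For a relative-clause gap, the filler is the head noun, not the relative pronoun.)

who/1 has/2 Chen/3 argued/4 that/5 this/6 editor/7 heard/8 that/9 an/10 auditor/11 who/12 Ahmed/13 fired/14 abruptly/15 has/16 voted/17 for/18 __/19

The marked gap is the object of the preposition "for" of "voted".
Its filler is the fronted wh-phrase "who", at word 1.
(The other dependency links word 11 to a gap after word 14.)

1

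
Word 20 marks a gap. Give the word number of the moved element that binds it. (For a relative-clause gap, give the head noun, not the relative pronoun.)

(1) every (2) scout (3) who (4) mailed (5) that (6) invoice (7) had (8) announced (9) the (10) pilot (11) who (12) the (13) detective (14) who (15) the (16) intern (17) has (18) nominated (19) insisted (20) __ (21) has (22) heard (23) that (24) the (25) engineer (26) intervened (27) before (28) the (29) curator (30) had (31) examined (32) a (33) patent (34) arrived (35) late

10

The gap at 20 is the subject of "heard", inside a relative clause.
The relative pronoun is "who" (word 11); it is bound by the head noun immediately before it.
Its filler is the head noun "pilot", at word 10.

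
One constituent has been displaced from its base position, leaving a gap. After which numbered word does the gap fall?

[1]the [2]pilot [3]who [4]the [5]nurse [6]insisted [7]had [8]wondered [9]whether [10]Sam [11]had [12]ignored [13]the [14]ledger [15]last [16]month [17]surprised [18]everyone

6

The displaced element is "the pilot" (word 2).
It is linked across 1 clause boundary (Ø).
It functions as the subject of "wondered", so the gap sits immediately after word 6 ("insisted").
Base order: The nurse insisted that the pilot had wondered whether Sam had ignored the ledger last month.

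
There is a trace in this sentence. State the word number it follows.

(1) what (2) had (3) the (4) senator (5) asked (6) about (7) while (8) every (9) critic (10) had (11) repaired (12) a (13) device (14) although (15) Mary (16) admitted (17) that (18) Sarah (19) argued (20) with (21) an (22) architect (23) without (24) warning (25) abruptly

The displaced element is "what" (word 1).
It functions as the object of the preposition "about" of "asked", so the gap sits immediately after word 6 ("about").
Base order: The senator had asked about what while every critic had repaired a device although Mary admitted that Sarah argued with an architect without warning abruptly.

6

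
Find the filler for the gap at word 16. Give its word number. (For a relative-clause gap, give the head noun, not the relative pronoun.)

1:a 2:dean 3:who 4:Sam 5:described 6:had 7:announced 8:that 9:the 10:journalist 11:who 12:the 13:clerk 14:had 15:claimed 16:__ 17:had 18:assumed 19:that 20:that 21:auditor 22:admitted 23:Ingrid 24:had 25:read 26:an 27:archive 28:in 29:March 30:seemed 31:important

10

The gap at 16 is the subject of "assumed", inside a relative clause.
The relative pronoun is "who" (word 11); it is bound by the head noun immediately before it.
Its filler is the head noun "journalist", at word 10.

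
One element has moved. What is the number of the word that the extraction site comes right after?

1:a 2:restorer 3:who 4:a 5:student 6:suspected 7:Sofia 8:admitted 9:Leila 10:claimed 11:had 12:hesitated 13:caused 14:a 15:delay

The displaced element is "a restorer" (word 2).
It is linked across 3 clause boundaries (Ø → Ø → Ø).
It functions as the subject of "hesitated", so the gap sits immediately after word 10 ("claimed").
Base order: A student suspected Sofia admitted Leila claimed that a restorer had hesitated.

10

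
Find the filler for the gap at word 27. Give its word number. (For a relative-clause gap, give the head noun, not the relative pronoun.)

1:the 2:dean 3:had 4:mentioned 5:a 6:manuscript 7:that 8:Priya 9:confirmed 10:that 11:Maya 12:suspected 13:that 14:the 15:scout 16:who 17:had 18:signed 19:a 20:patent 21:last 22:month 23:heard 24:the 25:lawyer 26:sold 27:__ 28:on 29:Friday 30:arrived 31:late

6

The gap at 27 is the object of "sold", inside a relative clause.
The relative pronoun is "that" (word 7); it is bound by the head noun immediately before it.
Its filler is the head noun "manuscript", at word 6.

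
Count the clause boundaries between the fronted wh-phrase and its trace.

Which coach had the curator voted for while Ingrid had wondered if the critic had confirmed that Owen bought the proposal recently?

0

"which coach" originates inside the matrix clause — no clause boundary is crossed.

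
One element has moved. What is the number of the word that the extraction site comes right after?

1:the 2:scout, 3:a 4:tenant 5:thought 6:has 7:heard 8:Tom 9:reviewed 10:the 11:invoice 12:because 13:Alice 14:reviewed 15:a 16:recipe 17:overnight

The displaced element is "the scout" (word 2).
It is linked across 1 clause boundary (Ø).
It functions as the subject of "heard", so the gap sits immediately after word 5 ("thought").
Base order: A tenant thought the scout has heard Tom reviewed the invoice because Alice reviewed a recipe overnight.

5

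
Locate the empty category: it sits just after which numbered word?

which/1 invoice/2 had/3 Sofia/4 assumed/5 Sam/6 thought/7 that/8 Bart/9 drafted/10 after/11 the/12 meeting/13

10

The displaced element is "which invoice" (word 2).
It is linked across 2 clause boundaries (Ø → that).
It functions as the direct object of "drafted", so the gap sits immediately after word 10 ("drafted").
Base order: Sofia had assumed Sam thought that Bart drafted which invoice after the meeting.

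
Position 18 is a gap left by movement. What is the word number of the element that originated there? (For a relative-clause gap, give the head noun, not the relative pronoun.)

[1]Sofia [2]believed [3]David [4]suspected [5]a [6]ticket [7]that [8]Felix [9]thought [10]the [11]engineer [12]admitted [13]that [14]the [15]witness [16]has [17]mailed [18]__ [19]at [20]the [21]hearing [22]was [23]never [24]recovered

The gap at 18 is the object of "mailed", inside a relative clause.
The relative pronoun is "that" (word 7); it is bound by the head noun immediately before it.
Its filler is the head noun "ticket", at word 6.

6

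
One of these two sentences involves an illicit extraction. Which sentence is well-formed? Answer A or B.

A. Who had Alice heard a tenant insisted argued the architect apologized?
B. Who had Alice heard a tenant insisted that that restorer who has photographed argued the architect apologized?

A

In B, the wh-phrase is extracted from inside a complex-NP island (relative clause) (introduced by "who"), which blocks movement.
In A, the extraction path crosses only that-complement boundaries, which are transparent.
So A is grammatical.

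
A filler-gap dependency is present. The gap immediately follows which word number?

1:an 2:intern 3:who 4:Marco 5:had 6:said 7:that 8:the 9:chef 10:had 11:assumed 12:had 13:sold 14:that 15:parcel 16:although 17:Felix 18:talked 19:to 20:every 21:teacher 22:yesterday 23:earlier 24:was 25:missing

11

The displaced element is "an intern" (word 2).
It is linked across 2 clause boundaries (that → Ø).
It functions as the subject of "sold", so the gap sits immediately after word 11 ("assumed").
Base order: Marco had said that the chef had assumed that an intern had sold that parcel although Felix talked to every teacher yesterday earlier.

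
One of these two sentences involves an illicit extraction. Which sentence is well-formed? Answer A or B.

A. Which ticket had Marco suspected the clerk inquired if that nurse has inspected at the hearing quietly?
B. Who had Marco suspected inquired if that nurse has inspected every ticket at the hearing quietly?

B

In A, the wh-phrase is extracted from inside a wh-island (introduced by "if"), which blocks movement.
In B, the extraction path crosses only that-complement boundaries, which are transparent.
So B is grammatical.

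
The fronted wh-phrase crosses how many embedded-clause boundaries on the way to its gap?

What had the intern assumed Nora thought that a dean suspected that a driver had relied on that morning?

"what" is extracted from the PP object of "relied".
Boundaries crossed, outermost first: [Ø], [that], [that] — 3 in total.

3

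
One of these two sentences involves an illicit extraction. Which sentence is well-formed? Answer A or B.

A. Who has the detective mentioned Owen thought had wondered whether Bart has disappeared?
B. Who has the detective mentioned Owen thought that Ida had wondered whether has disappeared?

A

In B, the wh-phrase is extracted from inside a wh-island (introduced by "whether"), which blocks movement.
In A, the extraction path crosses only that-complement boundaries, which are transparent.
So A is grammatical.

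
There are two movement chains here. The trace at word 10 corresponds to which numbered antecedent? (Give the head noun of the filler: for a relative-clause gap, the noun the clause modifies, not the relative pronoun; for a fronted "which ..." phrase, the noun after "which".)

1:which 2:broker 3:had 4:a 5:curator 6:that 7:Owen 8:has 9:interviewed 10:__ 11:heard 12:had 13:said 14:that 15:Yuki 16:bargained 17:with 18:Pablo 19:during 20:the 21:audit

The marked gap is inside the relative clause, the direct object of "interviewed".
Its filler is the head noun "curator" (via "that"), at word 5.
(The other dependency links word 2 to a gap after word 11.)

5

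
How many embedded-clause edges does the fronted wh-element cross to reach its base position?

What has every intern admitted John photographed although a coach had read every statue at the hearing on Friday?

1

"what" is extracted from the object of "photographed".
Boundaries crossed, outermost first: [Ø] — 1 in total.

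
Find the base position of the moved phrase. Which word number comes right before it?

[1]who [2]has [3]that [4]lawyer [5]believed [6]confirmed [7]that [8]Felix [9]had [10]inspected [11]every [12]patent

5

The displaced element is "who" (word 1).
It is linked across 1 clause boundary (Ø).
It functions as the subject of "confirmed", so the gap sits immediately after word 5 ("believed").
Base order: That lawyer has believed who confirmed that Felix had inspected every patent.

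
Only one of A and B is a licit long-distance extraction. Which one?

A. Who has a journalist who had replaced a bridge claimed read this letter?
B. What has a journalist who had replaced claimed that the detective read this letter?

In B, the wh-phrase is extracted from inside a complex-NP island (relative clause) (introduced by "who"), which blocks movement.
In A, the extraction path crosses only that-complement boundaries, which are transparent.
So A is grammatical.

A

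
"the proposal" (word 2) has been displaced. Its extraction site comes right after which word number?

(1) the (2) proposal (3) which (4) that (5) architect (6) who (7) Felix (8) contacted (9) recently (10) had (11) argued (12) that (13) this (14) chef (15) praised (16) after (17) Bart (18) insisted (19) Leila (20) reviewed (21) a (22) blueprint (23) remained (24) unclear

15

The displaced element is "the proposal" (word 2).
It is linked across 1 clause boundary (that).
It functions as the direct object of "praised", so the gap sits immediately after word 15 ("praised").
Base order: That architect who Felix contacted recently had argued that this chef praised the proposal after Bart insisted Leila reviewed a blueprint.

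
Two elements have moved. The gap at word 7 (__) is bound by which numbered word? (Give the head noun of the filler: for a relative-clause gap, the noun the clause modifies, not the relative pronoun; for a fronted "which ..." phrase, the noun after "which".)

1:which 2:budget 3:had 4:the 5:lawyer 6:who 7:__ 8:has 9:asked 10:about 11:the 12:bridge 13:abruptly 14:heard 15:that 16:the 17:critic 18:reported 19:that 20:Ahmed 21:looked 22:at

5

The marked gap is inside the relative clause, the subject of "asked".
Its filler is the head noun "lawyer" (via "who"), at word 5.
(The other dependency links word 2 to a gap after word 22.)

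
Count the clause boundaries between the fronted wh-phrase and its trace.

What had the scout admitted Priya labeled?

"what" is extracted from the object of "labeled".
Boundaries crossed, outermost first: [Ø] — 1 in total.

1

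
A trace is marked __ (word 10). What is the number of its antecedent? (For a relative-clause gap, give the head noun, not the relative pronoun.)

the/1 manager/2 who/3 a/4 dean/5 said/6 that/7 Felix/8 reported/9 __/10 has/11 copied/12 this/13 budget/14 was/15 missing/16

2

The gap at 10 is the subject of "copied", inside a relative clause.
The relative pronoun is "who" (word 3); it is bound by the head noun immediately before it.
Its filler is the head noun "manager", at word 2.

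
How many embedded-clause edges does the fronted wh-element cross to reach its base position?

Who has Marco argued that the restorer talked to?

"who" is extracted from the PP object of "talked".
Boundaries crossed, outermost first: [that] — 1 in total.

1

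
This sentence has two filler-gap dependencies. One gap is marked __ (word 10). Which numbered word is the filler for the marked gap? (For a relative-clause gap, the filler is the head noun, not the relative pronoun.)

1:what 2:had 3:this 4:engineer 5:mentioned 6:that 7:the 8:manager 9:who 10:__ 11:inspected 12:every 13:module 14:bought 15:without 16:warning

8

The marked gap is inside the relative clause, the subject of "inspected".
Its filler is the head noun "manager" (via "who"), at word 8.
(The other dependency links word 1 to a gap after word 14.)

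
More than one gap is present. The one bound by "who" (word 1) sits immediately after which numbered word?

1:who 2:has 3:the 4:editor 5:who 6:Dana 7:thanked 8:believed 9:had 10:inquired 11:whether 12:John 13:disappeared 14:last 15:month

8

The displaced element is "who" (word 1).
It is linked across 1 clause boundary (Ø).
It functions as the subject of "inquired", so the gap sits immediately after word 8 ("believed").
Base order: The editor who Dana thanked has believed who had inquired whether John disappeared last month.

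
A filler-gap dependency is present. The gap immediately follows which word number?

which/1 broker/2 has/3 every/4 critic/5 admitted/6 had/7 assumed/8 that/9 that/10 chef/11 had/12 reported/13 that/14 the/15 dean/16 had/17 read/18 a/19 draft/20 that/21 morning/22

6

The displaced element is "which broker" (word 2).
It is linked across 1 clause boundary (Ø).
It functions as the subject of "assumed", so the gap sits immediately after word 6 ("admitted").
Base order: Every critic has admitted that which broker had assumed that that chef had reported that the dean had read a draft that morning.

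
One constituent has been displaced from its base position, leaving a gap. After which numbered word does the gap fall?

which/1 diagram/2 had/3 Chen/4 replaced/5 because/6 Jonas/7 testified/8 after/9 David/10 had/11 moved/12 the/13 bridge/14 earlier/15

The displaced element is "which diagram" (word 2).
It functions as the direct object of "replaced", so the gap sits immediately after word 5 ("replaced").
Base order: Chen had replaced which diagram because Jonas testified after David had moved the bridge earlier.

5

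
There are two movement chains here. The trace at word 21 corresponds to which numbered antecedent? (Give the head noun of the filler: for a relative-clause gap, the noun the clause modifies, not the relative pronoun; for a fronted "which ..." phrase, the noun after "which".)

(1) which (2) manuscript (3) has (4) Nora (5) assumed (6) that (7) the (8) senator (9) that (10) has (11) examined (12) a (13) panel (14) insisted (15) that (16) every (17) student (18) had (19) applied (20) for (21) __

2

The marked gap is the object of the preposition "for" of "applied".
Its filler is the fronted wh-phrase "which manuscript", at word 2.
(The other dependency links word 8 to a gap after word 9.)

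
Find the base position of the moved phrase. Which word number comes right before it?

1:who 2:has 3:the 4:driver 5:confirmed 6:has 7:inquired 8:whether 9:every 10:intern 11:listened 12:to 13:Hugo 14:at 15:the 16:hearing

The displaced element is "who" (word 1).
It is linked across 1 clause boundary (Ø).
It functions as the subject of "inquired", so the gap sits immediately after word 5 ("confirmed").
Base order: The driver has confirmed that who has inquired whether every intern listened to Hugo at the hearing.

5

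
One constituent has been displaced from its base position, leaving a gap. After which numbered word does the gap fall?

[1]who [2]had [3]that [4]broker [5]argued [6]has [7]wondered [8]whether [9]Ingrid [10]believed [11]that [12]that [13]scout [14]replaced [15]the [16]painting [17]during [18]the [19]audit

5

The displaced element is "who" (word 1).
It is linked across 1 clause boundary (Ø).
It functions as the subject of "wondered", so the gap sits immediately after word 5 ("argued").
Base order: That broker had argued that who has wondered whether Ingrid believed that that scout replaced the painting during the audit.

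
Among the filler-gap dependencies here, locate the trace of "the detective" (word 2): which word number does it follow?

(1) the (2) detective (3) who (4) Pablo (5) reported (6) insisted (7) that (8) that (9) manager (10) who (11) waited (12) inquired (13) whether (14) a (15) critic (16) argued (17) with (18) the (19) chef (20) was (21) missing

The displaced element is "the detective" (word 2).
It is linked across 1 clause boundary (Ø).
It functions as the subject of "insisted", so the gap sits immediately after word 5 ("reported").
Base order: Pablo reported that the detective insisted that that manager who waited inquired whether a critic argued with the chef.

5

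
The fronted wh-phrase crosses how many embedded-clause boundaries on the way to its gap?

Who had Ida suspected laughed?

"who" is extracted from the subject of "laughed".
Boundaries crossed, outermost first: [Ø] — 1 in total.

1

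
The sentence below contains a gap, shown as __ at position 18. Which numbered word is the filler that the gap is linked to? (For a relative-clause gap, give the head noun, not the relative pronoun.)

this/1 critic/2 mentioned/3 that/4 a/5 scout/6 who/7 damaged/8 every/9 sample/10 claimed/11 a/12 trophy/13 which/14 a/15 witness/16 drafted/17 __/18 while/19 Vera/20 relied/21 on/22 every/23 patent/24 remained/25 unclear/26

13

The gap at 18 is the object of "drafted", inside a relative clause.
The relative pronoun is "which" (word 14); it is bound by the head noun immediately before it.
Its filler is the head noun "trophy", at word 13.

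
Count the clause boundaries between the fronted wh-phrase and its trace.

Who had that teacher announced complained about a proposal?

1

"who" is extracted from the subject of "complained".
Boundaries crossed, outermost first: [Ø] — 1 in total.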